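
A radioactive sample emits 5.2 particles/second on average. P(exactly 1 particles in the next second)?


Poisson(λ=5.2): P(X=1) = e^(-λ)×λ^k/k!
= e^(-5.2) × 5.2^1 / 1!
≈ 0.005516564421 × 5.2 / 1 ≈ 0.028686

P(X=1) ≈ 0.028686 ≈ 2.87%


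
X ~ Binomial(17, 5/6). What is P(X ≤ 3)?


P(X ≤ 3) = Σ P(X=i) for i=0..3
P(X=0) = 1/16926659444736
P(X=1) = 85/16926659444736
P(X=2) = 425/2115832430592
P(X=3) = 10625/2115832430592
Sum = 44243/8463329722368

P(X ≤ 3) = 44243/8463329722368 ≈ 0.00%


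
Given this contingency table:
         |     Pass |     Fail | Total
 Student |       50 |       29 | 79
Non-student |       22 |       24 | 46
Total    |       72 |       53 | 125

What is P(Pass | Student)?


P(Pass | Student) = 50/(50+29) = 50/79

P(Pass|Student) = 50/79 ≈ 63.29%


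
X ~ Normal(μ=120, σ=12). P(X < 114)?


z = (114-120)/12 = -0.5
P(Z < -0.5) = 0.3085

P(X < 114) ≈ 0.3085


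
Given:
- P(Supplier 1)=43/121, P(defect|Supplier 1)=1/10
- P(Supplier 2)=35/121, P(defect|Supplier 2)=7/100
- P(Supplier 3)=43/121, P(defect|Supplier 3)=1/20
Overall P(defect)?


P(B) = Σ P(B|Aᵢ)×P(Aᵢ)
  1/10×43/121 = 43/1210
  7/100×35/121 = 49/2420
  1/20×43/121 = 43/2420
Sum = 89/1210

P(defect) = 89/1210 ≈ 7.36%


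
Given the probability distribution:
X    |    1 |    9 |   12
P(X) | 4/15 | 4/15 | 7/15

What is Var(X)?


E[X] = 124/15
E[X²] = 1336/15
Var(X) = E[X²] - (E[X])² = 1336/15 - 15376/225 = 4664/225

Var(X) = 4664/225 ≈ 20.7289


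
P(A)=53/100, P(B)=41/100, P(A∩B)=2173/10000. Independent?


P(A)×P(B) = 2173/10000
P(A∩B) = 2173/10000
Equal ✓ → Independent

Yes, independent


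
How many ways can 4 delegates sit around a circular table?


Circular arrangements of 4 distinct objects: fix one position to break rotational symmetry.
(n-1)! = 3! = 6

6


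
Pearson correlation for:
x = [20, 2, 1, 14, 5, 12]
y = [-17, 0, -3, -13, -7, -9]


n=6, Σx=54, Σy=-49, Σxy=-668, Σx²=770, Σy²=597
r = (6×(-668) - 54×(-49))/√((6×770 - 54²)(6×597 - (-49)²))
= -1362/√(1704×1181) = -1362/√2012424 ≈ -1362/1418.5993 ≈ -0.9601

r ≈ -0.9601


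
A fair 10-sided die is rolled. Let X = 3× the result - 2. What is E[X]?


E[die] = (1+10)/2 = 11/2
E[X] = 3×11/2 - 2 = 29/2

E[X] = 29/2


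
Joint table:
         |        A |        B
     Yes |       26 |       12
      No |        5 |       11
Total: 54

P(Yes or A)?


P(Yes∨A) = P(Yes) + P(A) - P(Yes∧A)
= (38 + 31 - 26)/54 = 43/54

P = 43/54 ≈ 79.63%


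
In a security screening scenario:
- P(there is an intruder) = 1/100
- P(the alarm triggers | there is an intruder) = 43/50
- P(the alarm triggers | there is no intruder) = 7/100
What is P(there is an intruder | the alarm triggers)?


Using Bayes' theorem:
P(A|B) = P(B|A)·P(A) / P(B)

P(the alarm triggers) = 43/50 × 1/100 + 7/100 × 99/100
= 43/5000 + 693/10000 = 779/10000

P(there is an intruder|the alarm triggers) = (43/5000) / (779/10000) = 86/779

P(there is an intruder|the alarm triggers) = 86/779 ≈ 11.04%


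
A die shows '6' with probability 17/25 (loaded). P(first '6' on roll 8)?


Geometric: P(X=8) = (1-p)^(k-1)×p = (8/25)^7×17/25 = 35651584/152587890625

P(X=8) = 35651584/152587890625 ≈ 0.02%


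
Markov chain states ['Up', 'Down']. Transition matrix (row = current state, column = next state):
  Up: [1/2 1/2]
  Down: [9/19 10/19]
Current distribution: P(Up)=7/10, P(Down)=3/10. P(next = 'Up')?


P(next=Up) = Σᵢ P(now=i)×P(i→Up)
= 7/10×1/2 + 3/10×9/19
= 7/20 + 27/190 = 187/380

P = 187/380 ≈ 0.4921


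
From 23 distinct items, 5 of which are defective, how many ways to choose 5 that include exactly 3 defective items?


Choose 3 of the 5 defective items and 2 of the other 18 items:
C(5,3)×C(18,2) = 10×153 = 1530

1530


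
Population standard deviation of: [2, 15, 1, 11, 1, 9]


Mean = 39/6 = 13/2
  (2-13/2)²=81/4
  (15-13/2)²=289/4
  (1-13/2)²=121/4
  (11-13/2)²=81/4
  (1-13/2)²=121/4
  (9-13/2)²=25/4
Σ(x-μ)² = 359/2
σ² = (359/2)/6 = 359/12

σ = √(359/12) ≈ 5.4696


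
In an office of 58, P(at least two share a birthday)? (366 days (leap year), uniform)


P(all different) = Π(366-i)/366 for i=0..57
= 0.008451
P(match) = 1 - 0.008451 = 0.991549

P ≈ 0.9915 ≈ 99.15%


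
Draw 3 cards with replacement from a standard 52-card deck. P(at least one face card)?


P(not a face card) = 40/52 = 10/13
P(none in 3 draws) = (10/13)^3 = 1000/2197
P(≥1 face card) = 1 - 1000/2197 = 1197/2197

P = 1197/2197 ≈ 54.48%


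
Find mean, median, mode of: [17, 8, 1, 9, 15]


Sorted: [1, 8, 9, 15, 17]
Mean = 50/5 = 10
Median = 9
Freq: {17: 1, 8: 1, 1: 1, 9: 1, 15: 1}
Mode: No mode

Mean=10, Median=9, Mode=No mode


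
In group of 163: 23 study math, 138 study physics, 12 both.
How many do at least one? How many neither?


|A∪B| = 23+138-12 = 149
Neither = 163-149 = 14

At least one: 149; Neither: 14


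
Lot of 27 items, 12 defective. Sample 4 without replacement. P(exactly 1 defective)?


Hypergeometric: C(12,1)×C(15,3)/C(27,4)
= 12×455/17550 = 14/45

P(X=1) = 14/45 ≈ 31.11%


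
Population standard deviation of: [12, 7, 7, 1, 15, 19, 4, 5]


Mean = 70/8 = 35/4
  (12-35/4)²=169/16
  (7-35/4)²=49/16
  (7-35/4)²=49/16
  (1-35/4)²=961/16
  (15-35/4)²=625/16
  (19-35/4)²=1681/16
  (4-35/4)²=361/16
  (5-35/4)²=225/16
Σ(x-μ)² = 515/2
σ² = (515/2)/8 = 515/16

σ = √(515/16) ≈ 5.6734


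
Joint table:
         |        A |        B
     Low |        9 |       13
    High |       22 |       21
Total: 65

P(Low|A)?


P(Low|A) = 9/(9+22) = 9/31

P = 9/31 ≈ 29.03%


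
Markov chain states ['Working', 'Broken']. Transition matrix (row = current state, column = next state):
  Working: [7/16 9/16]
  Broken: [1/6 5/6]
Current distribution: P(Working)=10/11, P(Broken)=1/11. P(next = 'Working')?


P(next=Working) = Σᵢ P(now=i)×P(i→Working)
= 10/11×7/16 + 1/11×1/6
= 35/88 + 1/66 = 109/264

P = 109/264 ≈ 0.4129


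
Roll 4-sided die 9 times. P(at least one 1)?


P(no 1)^9 = (3/4)^9 = 19683/262144
P(≥1) = 1 - 19683/262144 = 242461/262144

P = 242461/262144 ≈ 92.49%


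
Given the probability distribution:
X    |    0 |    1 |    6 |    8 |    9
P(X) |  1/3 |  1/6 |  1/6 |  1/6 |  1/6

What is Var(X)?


E[X] = 4
E[X²] = 91/3
Var(X) = E[X²] - (E[X])² = 91/3 - 16 = 43/3

Var(X) = 43/3 ≈ 14.3333


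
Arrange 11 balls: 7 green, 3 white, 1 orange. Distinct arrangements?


11!/(7!×3!×1!) = 1320

1320


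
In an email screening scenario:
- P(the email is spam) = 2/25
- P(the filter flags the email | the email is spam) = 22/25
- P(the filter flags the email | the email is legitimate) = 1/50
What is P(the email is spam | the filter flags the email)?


Using Bayes' theorem:
P(A|B) = P(B|A)·P(A) / P(B)

P(the filter flags the email) = 22/25 × 2/25 + 1/50 × 23/25
= 44/625 + 23/1250 = 111/1250

P(the email is spam|the filter flags the email) = (44/625) / (111/1250) = 88/111

P(the email is spam|the filter flags the email) = 88/111 ≈ 79.28%


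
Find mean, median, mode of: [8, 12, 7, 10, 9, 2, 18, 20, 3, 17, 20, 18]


Sorted: [2, 3, 7, 8, 9, 10, 12, 17, 18, 18, 20, 20]
Mean = 144/12 = 12
Median = 11
Freq: {8: 1, 12: 1, 7: 1, 10: 1, 9: 1, 2: 1, 18: 2, 20: 2, 3: 1, 17: 1}
Mode: [18, 20]

Mean=12, Median=11, Mode=[18, 20]


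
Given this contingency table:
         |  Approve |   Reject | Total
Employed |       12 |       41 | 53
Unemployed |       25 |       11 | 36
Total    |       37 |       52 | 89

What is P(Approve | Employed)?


P(Approve | Employed) = 12/(12+41) = 12/53

P(Approve|Employed) = 12/53 ≈ 22.64%


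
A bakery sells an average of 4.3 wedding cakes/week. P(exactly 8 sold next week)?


Poisson(λ=4.3): P(X=8) = e^(-λ)×λ^k/k!
= e^(-4.3) × 4.3^8 / 8!
≈ 0.01356855901 × 116882.002776 / 40320 ≈ 0.039333

P(X=8) ≈ 0.039333 ≈ 3.93%


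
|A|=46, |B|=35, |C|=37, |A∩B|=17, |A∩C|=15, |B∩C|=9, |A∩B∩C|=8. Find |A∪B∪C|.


|A∪B∪C| = 46+35+37-17-15-9+8 = 85

|A∪B∪C| = 85


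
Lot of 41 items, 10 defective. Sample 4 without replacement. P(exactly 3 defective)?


Hypergeometric: C(10,3)×C(31,1)/C(41,4)
= 120×31/101270 = 372/10127

P(X=3) = 372/10127 ≈ 3.67%


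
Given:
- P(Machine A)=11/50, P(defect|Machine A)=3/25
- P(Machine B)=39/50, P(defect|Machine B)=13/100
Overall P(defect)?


P(B) = Σ P(B|Aᵢ)×P(Aᵢ)
  3/25×11/50 = 33/1250
  13/100×39/50 = 507/5000
Sum = 639/5000

P(defect) = 639/5000 ≈ 12.78%


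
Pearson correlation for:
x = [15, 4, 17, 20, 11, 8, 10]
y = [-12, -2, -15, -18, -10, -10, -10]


n=7, Σx=85, Σy=-77, Σxy=-1093, Σx²=1215, Σy²=997
r = (7×(-1093) - 85×(-77))/√((7×1215 - 85²)(7×997 - (-77)²))
= -1106/√(1280×1050) = -1106/√1344000 ≈ -1106/1159.3101 ≈ -0.9540

r ≈ -0.9540


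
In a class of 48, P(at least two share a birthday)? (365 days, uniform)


P(all different) = Π(365-i)/365 for i=0..47
= 0.039402
P(match) = 1 - 0.039402 = 0.960598

P ≈ 0.9606 ≈ 96.06%


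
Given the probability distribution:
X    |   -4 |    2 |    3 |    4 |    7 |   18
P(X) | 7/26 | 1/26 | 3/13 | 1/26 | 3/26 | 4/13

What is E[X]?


E[X] = Σ x·P(X=x)
= (-4)×(7/26) + (2)×(1/26) + (3)×(3/13) + (4)×(1/26) + (7)×(3/26) + (18)×(4/13)
= 161/26

E[X] = 161/26


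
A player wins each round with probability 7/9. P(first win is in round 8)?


Geometric: P(X=8) = (1-p)^(k-1)×p = (2/9)^7×7/9 = 896/43046721

P(X=8) = 896/43046721 ≈ 0.00%


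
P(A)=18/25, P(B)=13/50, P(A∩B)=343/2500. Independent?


P(A)×P(B) = 117/625
P(A∩B) = 343/2500
Not equal → NOT independent

No, not independent


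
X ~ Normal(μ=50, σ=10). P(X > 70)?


z = (70-50)/10 = 2.0
P(X > 70) = 1 - P(Z ≤ 2.0) = 1 - 0.9772 = 0.0228

P(X > 70) ≈ 0.0228


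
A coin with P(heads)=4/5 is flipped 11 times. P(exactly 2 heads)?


Binomial: P(X=2) = C(11,2)×p^2×(1-p)^9
= 55 × 16/25 × 1/1953125 = 176/9765625

P(X=2) = 176/9765625 ≈ 0.00%


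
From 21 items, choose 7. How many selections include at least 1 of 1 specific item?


Complement: C(21,7) - C(20,7) = 116280 - 77520 = 38760

38760


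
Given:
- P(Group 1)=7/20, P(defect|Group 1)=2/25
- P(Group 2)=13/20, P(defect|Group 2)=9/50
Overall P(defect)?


P(B) = Σ P(B|Aᵢ)×P(Aᵢ)
  2/25×7/20 = 7/250
  9/50×13/20 = 117/1000
Sum = 29/200

P(defect) = 29/200 ≈ 14.50%


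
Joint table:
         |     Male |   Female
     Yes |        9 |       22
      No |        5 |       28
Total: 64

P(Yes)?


P(Yes) = (9+22)/64 = 31/64

P(Yes) = 31/64 ≈ 48.44%


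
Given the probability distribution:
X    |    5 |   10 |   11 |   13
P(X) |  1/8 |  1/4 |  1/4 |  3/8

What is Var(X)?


E[X] = 43/4
E[X²] = 487/4
Var(X) = E[X²] - (E[X])² = 487/4 - 1849/16 = 99/16

Var(X) = 99/16 ≈ 6.1875


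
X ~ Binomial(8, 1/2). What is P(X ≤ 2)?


P(X ≤ 2) = Σ P(X=i) for i=0..2
P(X=0) = 1/256
P(X=1) = 1/32
P(X=2) = 7/64
Sum = 37/256

P(X ≤ 2) = 37/256 ≈ 14.45%


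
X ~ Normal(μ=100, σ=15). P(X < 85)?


z = (85-100)/15 = -1.0
P(Z < -1.0) = 0.1587

P(X < 85) ≈ 0.1587


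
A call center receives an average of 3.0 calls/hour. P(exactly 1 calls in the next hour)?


Poisson(λ=3.0): P(X=1) = e^(-λ)×λ^k/k!
= e^(-3.0) × 3.0^1 / 1!
≈ 0.04978706837 × 3 / 1 ≈ 0.149361

P(X=1) ≈ 0.149361 ≈ 14.94%


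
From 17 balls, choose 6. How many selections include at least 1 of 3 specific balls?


Complement: C(17,6) - C(14,6) = 12376 - 3003 = 9373

9373


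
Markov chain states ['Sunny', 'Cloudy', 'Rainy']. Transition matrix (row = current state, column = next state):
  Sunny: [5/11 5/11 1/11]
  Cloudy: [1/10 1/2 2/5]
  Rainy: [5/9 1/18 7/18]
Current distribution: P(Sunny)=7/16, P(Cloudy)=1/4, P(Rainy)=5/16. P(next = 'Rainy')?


P(next=Rainy) = Σᵢ P(now=i)×P(i→Rainy)
= 7/16×1/11 + 1/4×2/5 + 5/16×7/18
= 7/176 + 1/10 + 35/288 = 4139/15840

P = 4139/15840 ≈ 0.2613


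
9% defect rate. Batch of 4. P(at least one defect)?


P(all good) = (91/100)^4 = 68574961/100000000
P(≥1 defect) = 31425039/100000000

P = 31425039/100000000 ≈ 31.43%


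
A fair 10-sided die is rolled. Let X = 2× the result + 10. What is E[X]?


E[die] = (1+10)/2 = 11/2
E[X] = 2×11/2 + 10 = 21

E[X] = 21


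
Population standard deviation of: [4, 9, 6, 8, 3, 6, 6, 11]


Mean = 53/8
  (4-53/8)²=441/64
  (9-53/8)²=361/64
  (6-53/8)²=25/64
  (8-53/8)²=121/64
  (3-53/8)²=841/64
  (6-53/8)²=25/64
  (6-53/8)²=25/64
  (11-53/8)²=1225/64
Σ(x-μ)² = 383/8
σ² = (383/8)/8 = 383/64

σ = √(383/64) ≈ 2.4463


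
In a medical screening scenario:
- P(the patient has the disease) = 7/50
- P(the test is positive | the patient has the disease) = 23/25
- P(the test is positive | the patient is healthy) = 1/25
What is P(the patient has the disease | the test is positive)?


Using Bayes' theorem:
P(A|B) = P(B|A)·P(A) / P(B)

P(the test is positive) = 23/25 × 7/50 + 1/25 × 43/50
= 161/1250 + 43/1250 = 102/625

P(the patient has the disease|the test is positive) = (161/1250) / (102/625) = 161/204

P(the patient has the disease|the test is positive) = 161/204 ≈ 78.92%


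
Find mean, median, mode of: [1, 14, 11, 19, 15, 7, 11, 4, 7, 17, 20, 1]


Sorted: [1, 1, 4, 7, 7, 11, 11, 14, 15, 17, 19, 20]
Mean = 127/12
Median = 11
Freq: {1: 2, 14: 1, 11: 2, 19: 1, 15: 1, 7: 2, 4: 1, 17: 1, 20: 1}
Mode: [1, 7, 11]

Mean=127/12, Median=11, Mode=[1, 7, 11]


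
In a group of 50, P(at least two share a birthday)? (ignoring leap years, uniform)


P(all different) = Π(365-i)/365 for i=0..49
= 0.029626
P(match) = 1 - 0.029626 = 0.970374

P ≈ 0.9704 ≈ 97.04%


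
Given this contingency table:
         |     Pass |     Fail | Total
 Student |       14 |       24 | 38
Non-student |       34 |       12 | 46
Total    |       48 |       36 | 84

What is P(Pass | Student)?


P(Pass | Student) = 14/(14+24) = 14/38 = 7/19

P(Pass|Student) = 7/19 ≈ 36.84%


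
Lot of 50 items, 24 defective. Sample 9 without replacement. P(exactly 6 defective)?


Hypergeometric: C(24,6)×C(26,3)/C(50,9)
= 134596×2600/2505433700 = 1976/14147

P(X=6) = 1976/14147 ≈ 13.97%


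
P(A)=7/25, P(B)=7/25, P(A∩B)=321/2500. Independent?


P(A)×P(B) = 49/625
P(A∩B) = 321/2500
Not equal → NOT independent

No, not independent


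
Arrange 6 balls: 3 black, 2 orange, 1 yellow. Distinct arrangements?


6!/(3!×2!×1!) = 60

60


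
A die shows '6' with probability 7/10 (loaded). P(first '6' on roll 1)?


Geometric: P(X=1) = (1-p)^(k-1)×p = (3/10)^0×7/10 = 7/10

P(X=1) = 7/10 ≈ 70.00%


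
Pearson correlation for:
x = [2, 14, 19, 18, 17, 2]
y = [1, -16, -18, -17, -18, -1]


n=6, Σx=72, Σy=-69, Σxy=-1178, Σx²=1178, Σy²=1195
r = (6×(-1178) - 72×(-69))/√((6×1178 - 72²)(6×1195 - (-69)²))
= -2100/√(1884×2409) = -2100/√4538556 ≈ -2100/2130.3887 ≈ -0.9857

r ≈ -0.9857


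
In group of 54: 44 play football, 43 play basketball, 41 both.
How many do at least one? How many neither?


|A∪B| = 44+43-41 = 46
Neither = 54-46 = 8

At least one: 46; Neither: 8


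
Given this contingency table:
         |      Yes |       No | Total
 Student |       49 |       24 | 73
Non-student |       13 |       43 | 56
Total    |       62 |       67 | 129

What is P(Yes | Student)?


P(Yes | Student) = 49/(49+24) = 49/73

P(Yes|Student) = 49/73 ≈ 67.12%


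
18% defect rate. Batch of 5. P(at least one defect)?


P(all good) = (41/50)^5 = 115856201/312500000
P(≥1 defect) = 196643799/312500000

P = 196643799/312500000 ≈ 62.93%


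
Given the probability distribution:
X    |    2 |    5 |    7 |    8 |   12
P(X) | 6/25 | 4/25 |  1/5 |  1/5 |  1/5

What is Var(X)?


E[X] = 167/25
E[X²] = 1409/25
Var(X) = E[X²] - (E[X])² = 1409/25 - 27889/625 = 7336/625

Var(X) = 7336/625 ≈ 11.7376


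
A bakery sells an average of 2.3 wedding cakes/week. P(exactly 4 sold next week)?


Poisson(λ=2.3): P(X=4) = e^(-λ)×λ^k/k!
= e^(-2.3) × 2.3^4 / 4!
≈ 0.1002588437 × 27.9841 / 24 ≈ 0.116902

P(X=4) ≈ 0.116902 ≈ 11.69%


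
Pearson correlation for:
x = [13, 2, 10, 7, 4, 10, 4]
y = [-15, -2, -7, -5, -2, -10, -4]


n=7, Σx=50, Σy=-45, Σxy=-428, Σx²=454, Σy²=423
r = (7×(-428) - 50×(-45))/√((7×454 - 50²)(7×423 - (-45)²))
= -746/√(678×936) = -746/√634608 ≈ -746/796.6229 ≈ -0.9365

r ≈ -0.9365


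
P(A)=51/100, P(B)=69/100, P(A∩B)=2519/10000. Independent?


P(A)×P(B) = 3519/10000
P(A∩B) = 2519/10000
Not equal → NOT independent

No, not independent


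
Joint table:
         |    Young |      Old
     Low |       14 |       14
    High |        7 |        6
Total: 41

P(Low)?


P(Low) = (14+14)/41 = 28/41

P(Low) = 28/41 ≈ 68.29%


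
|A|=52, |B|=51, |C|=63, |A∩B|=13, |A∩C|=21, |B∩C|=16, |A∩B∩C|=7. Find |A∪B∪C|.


|A∪B∪C| = 52+51+63-13-21-16+7 = 123

|A∪B∪C| = 123


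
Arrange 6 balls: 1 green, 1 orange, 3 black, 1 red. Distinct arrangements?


6!/(1!×1!×3!×1!) = 120

120


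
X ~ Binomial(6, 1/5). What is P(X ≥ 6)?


P(X ≥ 6) = Σ P(X=i) for i=6..6
P(X=6) = 1/15625
Sum = 1/15625

P(X ≥ 6) = 1/15625 ≈ 0.01%


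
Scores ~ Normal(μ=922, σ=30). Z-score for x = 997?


z = (x - μ)/σ = (997 - 922)/30 = 2.5

z = 2.5


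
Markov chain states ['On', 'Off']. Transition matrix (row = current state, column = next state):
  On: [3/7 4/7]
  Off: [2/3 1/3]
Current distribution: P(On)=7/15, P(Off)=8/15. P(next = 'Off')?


P(next=Off) = Σᵢ P(now=i)×P(i→Off)
= 7/15×4/7 + 8/15×1/3
= 4/15 + 8/45 = 4/9

P = 4/9 ≈ 0.4444


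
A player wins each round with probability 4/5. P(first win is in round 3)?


Geometric: P(X=3) = (1-p)^(k-1)×p = (1/5)^2×4/5 = 4/125

P(X=3) = 4/125 ≈ 3.20%


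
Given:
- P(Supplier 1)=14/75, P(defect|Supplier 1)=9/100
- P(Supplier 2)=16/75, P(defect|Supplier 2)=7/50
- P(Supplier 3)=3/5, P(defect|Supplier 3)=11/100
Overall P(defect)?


P(B) = Σ P(B|Aᵢ)×P(Aᵢ)
  9/100×14/75 = 21/1250
  7/50×16/75 = 56/1875
  11/100×3/5 = 33/500
Sum = 169/1500

P(defect) = 169/1500 ≈ 11.27%


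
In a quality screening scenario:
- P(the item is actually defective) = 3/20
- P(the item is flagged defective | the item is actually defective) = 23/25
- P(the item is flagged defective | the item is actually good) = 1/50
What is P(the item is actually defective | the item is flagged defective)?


Using Bayes' theorem:
P(A|B) = P(B|A)·P(A) / P(B)

P(the item is flagged defective) = 23/25 × 3/20 + 1/50 × 17/20
= 69/500 + 17/1000 = 31/200

P(the item is actually defective|the item is flagged defective) = (69/500) / (31/200) = 138/155

P(the item is actually defective|the item is flagged defective) = 138/155 ≈ 89.03%


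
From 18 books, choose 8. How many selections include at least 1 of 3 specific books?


Complement: C(18,8) - C(15,8) = 43758 - 6435 = 37323

37323


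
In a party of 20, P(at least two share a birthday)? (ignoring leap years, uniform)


P(all different) = Π(365-i)/365 for i=0..19
= 0.588562
P(match) = 1 - 0.588562 = 0.411438

P ≈ 0.4114 ≈ 41.14%


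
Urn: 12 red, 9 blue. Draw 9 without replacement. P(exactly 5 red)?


Hypergeometric: C(12,5)×C(9,4)/C(21,9)
= 792×126/293930 = 7128/20995

P(X=5) = 7128/20995 ≈ 33.95%


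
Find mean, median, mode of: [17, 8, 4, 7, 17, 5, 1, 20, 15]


Sorted: [1, 4, 5, 7, 8, 15, 17, 17, 20]
Mean = 94/9
Median = 8
Freq: {17: 2, 8: 1, 4: 1, 7: 1, 5: 1, 1: 1, 20: 1, 15: 1}
Mode: [17]

Mean=94/9, Median=8, Mode=17


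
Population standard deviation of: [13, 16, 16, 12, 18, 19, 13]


Mean = 107/7
  (13-107/7)²=256/49
  (16-107/7)²=25/49
  (16-107/7)²=25/49
  (12-107/7)²=529/49
  (18-107/7)²=361/49
  (19-107/7)²=676/49
  (13-107/7)²=256/49
Σ(x-μ)² = 304/7
σ² = (304/7)/7 = 304/49

σ = √(304/49) ≈ 2.4908


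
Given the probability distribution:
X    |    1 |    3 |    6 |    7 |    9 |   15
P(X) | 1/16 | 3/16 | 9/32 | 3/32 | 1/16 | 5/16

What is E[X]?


E[X] = Σ x·P(X=x)
= (1)×(1/16) + (3)×(3/16) + (6)×(9/32) + (7)×(3/32) + (9)×(1/16) + (15)×(5/16)
= 263/32

E[X] = 263/32


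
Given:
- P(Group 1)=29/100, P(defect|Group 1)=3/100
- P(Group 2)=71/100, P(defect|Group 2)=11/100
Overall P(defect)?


P(B) = Σ P(B|Aᵢ)×P(Aᵢ)
  3/100×29/100 = 87/10000
  11/100×71/100 = 781/10000
Sum = 217/2500

P(defect) = 217/2500 ≈ 8.68%


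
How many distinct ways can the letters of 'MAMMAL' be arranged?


Letters: 6, freq: {'M': 3, 'A': 2, 'L': 1}
6!/(3!×2!×1!) = 720/12 = 60

60


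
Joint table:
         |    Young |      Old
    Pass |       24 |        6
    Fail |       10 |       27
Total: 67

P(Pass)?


P(Pass) = (24+6)/67 = 30/67

P(Pass) = 30/67 ≈ 44.78%


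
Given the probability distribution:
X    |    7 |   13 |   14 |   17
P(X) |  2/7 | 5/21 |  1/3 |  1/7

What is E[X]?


E[X] = Σ x·P(X=x)
= (7)×(2/7) + (13)×(5/21) + (14)×(1/3) + (17)×(1/7)
= 256/21

E[X] = 256/21


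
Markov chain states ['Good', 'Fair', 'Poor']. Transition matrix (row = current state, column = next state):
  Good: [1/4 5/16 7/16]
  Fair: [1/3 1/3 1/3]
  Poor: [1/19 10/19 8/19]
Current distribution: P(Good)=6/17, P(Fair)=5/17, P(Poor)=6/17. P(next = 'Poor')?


P(next=Poor) = Σᵢ P(now=i)×P(i→Poor)
= 6/17×7/16 + 5/17×1/3 + 6/17×8/19
= 21/136 + 5/51 + 48/323 = 3109/7752

P = 3109/7752 ≈ 0.4011


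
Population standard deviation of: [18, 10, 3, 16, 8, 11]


Mean = 66/6 = 11
  (18-11)²=49
  (10-11)²=1
  (3-11)²=64
  (16-11)²=25
  (8-11)²=9
  (11-11)²=0
Σ(x-μ)² = 148
σ² = 148/6 = 74/3

σ = √(74/3) ≈ 4.9666


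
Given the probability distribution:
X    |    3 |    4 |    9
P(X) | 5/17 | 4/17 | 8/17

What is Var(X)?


E[X] = 103/17
E[X²] = 757/17
Var(X) = E[X²] - (E[X])² = 757/17 - 10609/289 = 2260/289

Var(X) = 2260/289 ≈ 7.8201


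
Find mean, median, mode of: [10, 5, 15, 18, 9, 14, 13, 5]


Sorted: [5, 5, 9, 10, 13, 14, 15, 18]
Mean = 89/8
Median = 23/2
Freq: {10: 1, 5: 2, 15: 1, 18: 1, 9: 1, 14: 1, 13: 1}
Mode: [5]

Mean=89/8, Median=23/2, Mode=5


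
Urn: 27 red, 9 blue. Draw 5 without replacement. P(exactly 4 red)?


Hypergeometric: C(27,4)×C(9,1)/C(36,5)
= 17550×9/376992 = 8775/20944

P(X=4) = 8775/20944 ≈ 41.90%


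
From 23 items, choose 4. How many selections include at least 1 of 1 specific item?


Complement: C(23,4) - C(22,4) = 8855 - 7315 = 1540

1540


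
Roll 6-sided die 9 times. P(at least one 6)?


P(no 6)^9 = (5/6)^9 = 1953125/10077696
P(≥1) = 1 - 1953125/10077696 = 8124571/10077696

P = 8124571/10077696 ≈ 80.62%


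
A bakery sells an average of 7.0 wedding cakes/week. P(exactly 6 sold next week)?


Poisson(λ=7.0): P(X=6) = e^(-λ)×λ^k/k!
= e^(-7.0) × 7.0^6 / 6!
≈ 0.0009118819656 × 117649 / 720 ≈ 0.149003

P(X=6) ≈ 0.149003 ≈ 14.90%


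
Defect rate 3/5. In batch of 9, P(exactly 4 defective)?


Binomial: P(X=4) = C(9,4)×p^4×(1-p)^5
= 126 × 81/625 × 32/3125 = 326592/1953125

P(X=4) = 326592/1953125 ≈ 16.72%


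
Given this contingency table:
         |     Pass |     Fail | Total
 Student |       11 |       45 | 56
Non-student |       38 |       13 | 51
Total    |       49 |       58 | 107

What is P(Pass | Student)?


P(Pass | Student) = 11/(11+45) = 11/56

P(Pass|Student) = 11/56 ≈ 19.64%


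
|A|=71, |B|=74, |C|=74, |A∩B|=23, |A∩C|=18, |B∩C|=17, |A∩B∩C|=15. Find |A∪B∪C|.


|A∪B∪C| = 71+74+74-23-18-17+15 = 176

|A∪B∪C| = 176


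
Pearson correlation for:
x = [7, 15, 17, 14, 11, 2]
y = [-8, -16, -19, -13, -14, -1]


n=6, Σx=66, Σy=-71, Σxy=-957, Σx²=884, Σy²=1047
r = (6×(-957) - 66×(-71))/√((6×884 - 66²)(6×1047 - (-71)²))
= -1056/√(948×1241) = -1056/√1176468 ≈ -1056/1084.6511 ≈ -0.9736

r ≈ -0.9736


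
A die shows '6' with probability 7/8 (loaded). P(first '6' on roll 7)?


Geometric: P(X=7) = (1-p)^(k-1)×p = (1/8)^6×7/8 = 7/2097152

P(X=7) = 7/2097152 ≈ 0.00%


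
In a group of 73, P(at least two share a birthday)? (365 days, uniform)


P(all different) = Π(365-i)/365 for i=0..72
= 0.000439
P(match) = 1 - 0.000439 = 0.999561

P ≈ 0.9996 ≈ 99.96%


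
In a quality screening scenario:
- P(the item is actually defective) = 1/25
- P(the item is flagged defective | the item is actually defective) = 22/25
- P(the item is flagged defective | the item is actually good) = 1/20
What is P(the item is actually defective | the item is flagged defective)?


Using Bayes' theorem:
P(A|B) = P(B|A)·P(A) / P(B)

P(the item is flagged defective) = 22/25 × 1/25 + 1/20 × 24/25
= 22/625 + 6/125 = 52/625

P(the item is actually defective|the item is flagged defective) = (22/625) / (52/625) = 11/26

P(the item is actually defective|the item is flagged defective) = 11/26 ≈ 42.31%


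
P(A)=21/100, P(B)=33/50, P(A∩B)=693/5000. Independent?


P(A)×P(B) = 693/5000
P(A∩B) = 693/5000
Equal ✓ → Independent

Yes, independent


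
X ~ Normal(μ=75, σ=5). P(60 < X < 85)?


z₁=(60-75)/5=-3.0, z₂=(85-75)/5=2.0
P = Φ(2.0) - Φ(-3.0) = 0.977250 - 0.001350 = 0.975900 ≈ 0.9759

P(60 < X < 85) ≈ 0.9759


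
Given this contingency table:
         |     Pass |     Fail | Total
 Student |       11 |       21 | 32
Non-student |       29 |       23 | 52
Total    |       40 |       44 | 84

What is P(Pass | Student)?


P(Pass | Student) = 11/(11+21) = 11/32

P(Pass|Student) = 11/32 ≈ 34.38%


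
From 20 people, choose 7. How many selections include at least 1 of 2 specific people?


Complement: C(20,7) - C(18,7) = 77520 - 31824 = 45696

45696


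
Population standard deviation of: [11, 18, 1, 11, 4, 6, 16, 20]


Mean = 87/8
  (11-87/8)²=1/64
  (18-87/8)²=3249/64
  (1-87/8)²=6241/64
  (11-87/8)²=1/64
  (4-87/8)²=3025/64
  (6-87/8)²=1521/64
  (16-87/8)²=1681/64
  (20-87/8)²=5329/64
Σ(x-μ)² = 2631/8
σ² = (2631/8)/8 = 2631/64

σ = √(2631/64) ≈ 6.4117


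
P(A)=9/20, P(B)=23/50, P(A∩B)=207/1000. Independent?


P(A)×P(B) = 207/1000
P(A∩B) = 207/1000
Equal ✓ → Independent

Yes, independent


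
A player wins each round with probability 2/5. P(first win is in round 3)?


Geometric: P(X=3) = (1-p)^(k-1)×p = (3/5)^2×2/5 = 18/125

P(X=3) = 18/125 ≈ 14.40%


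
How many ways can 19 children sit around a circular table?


Circular arrangements of 19 distinct objects: fix one position to break rotational symmetry.
(n-1)! = 18! = 6402373705728000

6402373705728000


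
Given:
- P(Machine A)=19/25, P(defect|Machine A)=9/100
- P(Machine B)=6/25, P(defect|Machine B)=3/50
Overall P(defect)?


P(B) = Σ P(B|Aᵢ)×P(Aᵢ)
  9/100×19/25 = 171/2500
  3/50×6/25 = 9/625
Sum = 207/2500

P(defect) = 207/2500 ≈ 8.28%


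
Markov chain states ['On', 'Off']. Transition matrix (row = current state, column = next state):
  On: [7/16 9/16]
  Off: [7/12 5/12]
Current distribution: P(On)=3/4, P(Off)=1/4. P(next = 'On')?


P(next=On) = Σᵢ P(now=i)×P(i→On)
= 3/4×7/16 + 1/4×7/12
= 21/64 + 7/48 = 91/192

P = 91/192 ≈ 0.4740


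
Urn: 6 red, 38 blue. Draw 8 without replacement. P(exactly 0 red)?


Hypergeometric: C(6,0)×C(38,8)/C(44,8)
= 1×48903492/177232627 = 6324/22919

P(X=0) = 6324/22919 ≈ 27.59%


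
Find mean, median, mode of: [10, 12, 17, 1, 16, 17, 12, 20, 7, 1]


Sorted: [1, 1, 7, 10, 12, 12, 16, 17, 17, 20]
Mean = 113/10
Median = 12
Freq: {10: 1, 12: 2, 17: 2, 1: 2, 16: 1, 20: 1, 7: 1}
Mode: [1, 12, 17]

Mean=113/10, Median=12, Mode=[1, 12, 17]


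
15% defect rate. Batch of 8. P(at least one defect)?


P(all good) = (17/20)^8 = 6975757441/25600000000
P(≥1 defect) = 18624242559/25600000000

P = 18624242559/25600000000 ≈ 72.75%


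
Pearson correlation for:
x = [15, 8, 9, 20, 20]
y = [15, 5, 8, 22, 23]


n=5, Σx=72, Σy=73, Σxy=1237, Σx²=1170, Σy²=1327
r = (5×1237 - 72×73)/√((5×1170 - 72²)(5×1327 - 73²))
= 929/√(666×1306) = 929/√869796 ≈ 929/932.6285 ≈ 0.9961

r ≈ 0.9961


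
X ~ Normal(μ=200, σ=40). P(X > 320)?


z = (320-200)/40 = 3.0
P(X > 320) = 1 - P(Z ≤ 3.0) = 1 - 0.9987 = 0.0013

P(X > 320) ≈ 0.0013


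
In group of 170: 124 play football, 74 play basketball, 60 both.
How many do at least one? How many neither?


|A∪B| = 124+74-60 = 138
Neither = 170-138 = 32

At least one: 138; Neither: 32


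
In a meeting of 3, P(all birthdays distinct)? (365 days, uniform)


P(all different) = Π(365-i)/365 for i=0..2
= (365/365)×(364/365)×...×(363/365)
= 0.991796

P ≈ 0.9918 ≈ 99.18%


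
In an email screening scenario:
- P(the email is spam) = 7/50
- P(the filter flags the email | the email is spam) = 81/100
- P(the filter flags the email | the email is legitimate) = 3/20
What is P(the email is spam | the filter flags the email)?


Using Bayes' theorem:
P(A|B) = P(B|A)·P(A) / P(B)

P(the filter flags the email) = 81/100 × 7/50 + 3/20 × 43/50
= 567/5000 + 129/1000 = 303/1250

P(the email is spam|the filter flags the email) = (567/5000) / (303/1250) = 189/404

P(the email is spam|the filter flags the email) = 189/404 ≈ 46.78%


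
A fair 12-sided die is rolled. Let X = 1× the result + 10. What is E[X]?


E[die] = (1+12)/2 = 13/2
E[X] = 1×13/2 + 10 = 33/2

E[X] = 33/2


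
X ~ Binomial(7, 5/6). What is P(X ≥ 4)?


P(X ≥ 4) = Σ P(X=i) for i=4..7
P(X=4) = 21875/279936
P(X=5) = 21875/93312
P(X=6) = 109375/279936
P(X=7) = 78125/279936
Sum = 34375/34992

P(X ≥ 4) = 34375/34992 ≈ 98.24%


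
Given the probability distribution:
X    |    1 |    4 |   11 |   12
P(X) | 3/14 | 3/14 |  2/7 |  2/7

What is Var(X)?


E[X] = 107/14
E[X²] = 1111/14
Var(X) = E[X²] - (E[X])² = 1111/14 - 11449/196 = 4105/196

Var(X) = 4105/196 ≈ 20.9439


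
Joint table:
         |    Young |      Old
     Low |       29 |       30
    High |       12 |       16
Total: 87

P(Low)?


P(Low) = (29+30)/87 = 59/87

P(Low) = 59/87 ≈ 67.82%


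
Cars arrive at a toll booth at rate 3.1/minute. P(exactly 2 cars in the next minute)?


Poisson(λ=3.1): P(X=2) = e^(-λ)×λ^k/k!
= e^(-3.1) × 3.1^2 / 2!
≈ 0.04504920239 × 9.61 / 2 ≈ 0.216461

P(X=2) ≈ 0.216461 ≈ 21.65%


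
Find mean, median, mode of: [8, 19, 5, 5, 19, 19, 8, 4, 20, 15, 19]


Sorted: [4, 5, 5, 8, 8, 15, 19, 19, 19, 19, 20]
Mean = 141/11
Median = 15
Freq: {8: 2, 19: 4, 5: 2, 4: 1, 20: 1, 15: 1}
Mode: [19]

Mean=141/11, Median=15, Mode=19


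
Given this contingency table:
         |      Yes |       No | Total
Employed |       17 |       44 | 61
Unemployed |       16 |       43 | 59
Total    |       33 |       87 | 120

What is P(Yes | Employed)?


P(Yes | Employed) = 17/(17+44) = 17/61

P(Yes|Employed) = 17/61 ≈ 27.87%


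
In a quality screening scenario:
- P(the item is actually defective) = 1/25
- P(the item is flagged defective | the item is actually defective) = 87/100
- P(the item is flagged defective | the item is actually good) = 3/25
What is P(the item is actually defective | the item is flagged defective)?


Using Bayes' theorem:
P(A|B) = P(B|A)·P(A) / P(B)

P(the item is flagged defective) = 87/100 × 1/25 + 3/25 × 24/25
= 87/2500 + 72/625 = 3/20

P(the item is actually defective|the item is flagged defective) = (87/2500) / (3/20) = 29/125

P(the item is actually defective|the item is flagged defective) = 29/125 ≈ 23.20%


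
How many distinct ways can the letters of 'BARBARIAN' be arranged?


Letters: 9, freq: {'B': 2, 'A': 3, 'R': 2, 'I': 1, 'N': 1}
9!/(2!×3!×2!×1!×1!) = 362880/24 = 15120

15120


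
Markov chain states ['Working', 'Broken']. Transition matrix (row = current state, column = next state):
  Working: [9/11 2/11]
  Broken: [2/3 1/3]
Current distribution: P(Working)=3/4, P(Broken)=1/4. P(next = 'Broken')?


P(next=Broken) = Σᵢ P(now=i)×P(i→Broken)
= 3/4×2/11 + 1/4×1/3
= 3/22 + 1/12 = 29/132

P = 29/132 ≈ 0.2197


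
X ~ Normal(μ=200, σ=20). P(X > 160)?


z = (160-200)/20 = -2.0
P(X > 160) = 1 - P(Z ≤ -2.0) = 1 - 0.0228 = 0.9772

P(X > 160) ≈ 0.9772


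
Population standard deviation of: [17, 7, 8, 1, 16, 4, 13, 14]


Mean = 80/8 = 10
  (17-10)²=49
  (7-10)²=9
  (8-10)²=4
  (1-10)²=81
  (16-10)²=36
  (4-10)²=36
  (13-10)²=9
  (14-10)²=16
Σ(x-μ)² = 240
σ² = 240/8 = 30

σ = √(30) ≈ 5.4772


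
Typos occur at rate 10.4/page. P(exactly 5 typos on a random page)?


Poisson(λ=10.4): P(X=5) = e^(-λ)×λ^k/k!
= e^(-10.4) × 10.4^5 / 5!
≈ 3.043248301e-05 × 121665.29024 / 120 ≈ 0.030855

P(X=5) ≈ 0.030855 ≈ 3.09%


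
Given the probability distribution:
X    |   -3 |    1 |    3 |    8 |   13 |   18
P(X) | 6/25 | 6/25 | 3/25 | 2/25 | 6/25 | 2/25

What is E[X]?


E[X] = Σ x·P(X=x)
= (-3)×(6/25) + (1)×(6/25) + (3)×(3/25) + (8)×(2/25) + (13)×(6/25) + (18)×(2/25)
= 127/25

E[X] = 127/25


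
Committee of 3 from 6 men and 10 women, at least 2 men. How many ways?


Count by #men:
  2M,1W: C(6,2)×C(10,1)=150
  3M,0W: C(6,3)×C(10,0)=20
Total = 170

170


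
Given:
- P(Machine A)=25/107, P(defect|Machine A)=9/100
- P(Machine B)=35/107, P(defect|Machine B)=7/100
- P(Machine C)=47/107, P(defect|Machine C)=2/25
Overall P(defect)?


P(B) = Σ P(B|Aᵢ)×P(Aᵢ)
  9/100×25/107 = 9/428
  7/100×35/107 = 49/2140
  2/25×47/107 = 94/2675
Sum = 423/5350

P(defect) = 423/5350 ≈ 7.91%


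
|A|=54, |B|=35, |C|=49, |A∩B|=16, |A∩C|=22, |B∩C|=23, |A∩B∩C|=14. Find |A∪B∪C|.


|A∪B∪C| = 54+35+49-16-22-23+14 = 91

|A∪B∪C| = 91


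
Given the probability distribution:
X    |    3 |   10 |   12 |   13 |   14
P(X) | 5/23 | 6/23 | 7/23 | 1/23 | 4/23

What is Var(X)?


E[X] = 228/23
E[X²] = 2606/23
Var(X) = E[X²] - (E[X])² = 2606/23 - 51984/529 = 7954/529

Var(X) = 7954/529 ≈ 15.0359


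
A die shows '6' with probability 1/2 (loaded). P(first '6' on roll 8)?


Geometric: P(X=8) = (1-p)^(k-1)×p = (1/2)^7×1/2 = 1/256

P(X=8) = 1/256 ≈ 0.39%


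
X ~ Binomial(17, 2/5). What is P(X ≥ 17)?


P(X ≥ 17) = Σ P(X=i) for i=17..17
P(X=17) = 131072/762939453125
Sum = 131072/762939453125

P(X ≥ 17) = 131072/762939453125 ≈ 0.00%


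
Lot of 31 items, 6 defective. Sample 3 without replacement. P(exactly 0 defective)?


Hypergeometric: C(6,0)×C(25,3)/C(31,3)
= 1×2300/4495 = 460/899

P(X=0) = 460/899 ≈ 51.17%


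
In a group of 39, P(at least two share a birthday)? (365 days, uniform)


P(all different) = Π(365-i)/365 for i=0..38
= 0.121780
P(match) = 1 - 0.121780 = 0.878220

P ≈ 0.8782 ≈ 87.82%


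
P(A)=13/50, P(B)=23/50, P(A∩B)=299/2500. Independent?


P(A)×P(B) = 299/2500
P(A∩B) = 299/2500
Equal ✓ → Independent

Yes, independent


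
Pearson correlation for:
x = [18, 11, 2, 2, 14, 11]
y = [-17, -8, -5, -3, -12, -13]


n=6, Σx=58, Σy=-58, Σxy=-721, Σx²=770, Σy²=700
r = (6×(-721) - 58×(-58))/√((6×770 - 58²)(6×700 - (-58)²))
= -962/√(1256×836) = -962/√1050016 ≈ -962/1024.7029 ≈ -0.9388

r ≈ -0.9388


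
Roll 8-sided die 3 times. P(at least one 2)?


P(no 2)^3 = (7/8)^3 = 343/512
P(≥1) = 1 - 343/512 = 169/512

P = 169/512 ≈ 33.01%


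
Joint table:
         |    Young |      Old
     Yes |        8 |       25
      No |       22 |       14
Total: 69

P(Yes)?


P(Yes) = (8+25)/69 = 33/69 = 11/23

P(Yes) = 11/23 ≈ 47.83%


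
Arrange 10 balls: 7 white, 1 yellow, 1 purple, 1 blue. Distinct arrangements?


10!/(7!×1!×1!×1!) = 720

720


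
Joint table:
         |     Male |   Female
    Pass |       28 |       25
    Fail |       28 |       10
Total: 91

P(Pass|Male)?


P(Pass|Male) = 28/(28+28) = 28/56 = 1/2

P = 1/2 ≈ 50.00%


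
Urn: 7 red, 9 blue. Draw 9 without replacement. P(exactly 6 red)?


Hypergeometric: C(7,6)×C(9,3)/C(16,9)
= 7×84/11440 = 147/2860

P(X=6) = 147/2860 ≈ 5.14%


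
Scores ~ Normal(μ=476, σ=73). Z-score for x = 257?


z = (x - μ)/σ = (257 - 476)/73 = -3.0

z = -3.0


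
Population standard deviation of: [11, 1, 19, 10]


Mean = 41/4
  (11-41/4)²=9/16
  (1-41/4)²=1369/16
  (19-41/4)²=1225/16
  (10-41/4)²=1/16
Σ(x-μ)² = 651/4
σ² = (651/4)/4 = 651/16

σ = √(651/16) ≈ 6.3787


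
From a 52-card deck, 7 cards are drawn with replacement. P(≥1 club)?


P(not a club) = 39/52 = 3/4
P(none in 7 draws) = (3/4)^7 = 2187/16384
P(≥1 club) = 1 - 2187/16384 = 14197/16384

P = 14197/16384 ≈ 86.65%


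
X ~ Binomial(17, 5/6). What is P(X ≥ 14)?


P(X ≥ 14) = Σ P(X=i) for i=14..17
P(X=14) = 518798828125/2115832430592
P(X=15) = 518798828125/2115832430592
P(X=16) = 2593994140625/16926659444736
P(X=17) = 762939453125/16926659444736
Sum = 5828857421875/8463329722368

P(X ≥ 14) = 5828857421875/8463329722368 ≈ 68.87%


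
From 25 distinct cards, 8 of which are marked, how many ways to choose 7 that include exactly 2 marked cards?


Choose 2 of the 8 marked cards and 5 of the other 17 cards:
C(8,2)×C(17,5) = 28×6188 = 173264

173264


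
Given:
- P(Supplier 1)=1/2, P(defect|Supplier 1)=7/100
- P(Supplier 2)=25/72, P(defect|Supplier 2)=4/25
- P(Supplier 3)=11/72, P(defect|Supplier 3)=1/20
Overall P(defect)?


P(B) = Σ P(B|Aᵢ)×P(Aᵢ)
  7/100×1/2 = 7/200
  4/25×25/72 = 1/18
  1/20×11/72 = 11/1440
Sum = 707/7200

P(defect) = 707/7200 ≈ 9.82%


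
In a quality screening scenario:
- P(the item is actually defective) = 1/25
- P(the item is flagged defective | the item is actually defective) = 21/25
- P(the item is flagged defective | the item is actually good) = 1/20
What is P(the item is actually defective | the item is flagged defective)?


Using Bayes' theorem:
P(A|B) = P(B|A)·P(A) / P(B)

P(the item is flagged defective) = 21/25 × 1/25 + 1/20 × 24/25
= 21/625 + 6/125 = 51/625

P(the item is actually defective|the item is flagged defective) = (21/625) / (51/625) = 7/17

P(the item is actually defective|the item is flagged defective) = 7/17 ≈ 41.18%


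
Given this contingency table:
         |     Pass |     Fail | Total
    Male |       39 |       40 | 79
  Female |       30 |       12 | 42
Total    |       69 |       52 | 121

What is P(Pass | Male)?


P(Pass | Male) = 39/(39+40) = 39/79

P(Pass|Male) = 39/79 ≈ 49.37%


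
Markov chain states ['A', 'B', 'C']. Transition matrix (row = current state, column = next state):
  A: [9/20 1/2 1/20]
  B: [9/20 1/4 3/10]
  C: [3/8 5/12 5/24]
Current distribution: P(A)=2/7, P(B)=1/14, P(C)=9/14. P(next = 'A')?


P(next=A) = Σᵢ P(now=i)×P(i→A)
= 2/7×9/20 + 1/14×9/20 + 9/14×3/8
= 9/70 + 9/280 + 27/112 = 45/112

P = 45/112 ≈ 0.4018


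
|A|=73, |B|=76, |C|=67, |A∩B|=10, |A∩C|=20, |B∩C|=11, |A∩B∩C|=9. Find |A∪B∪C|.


|A∪B∪C| = 73+76+67-10-20-11+9 = 184

|A∪B∪C| = 184


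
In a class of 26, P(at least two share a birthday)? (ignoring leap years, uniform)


P(all different) = Π(365-i)/365 for i=0..25
= 0.401759
P(match) = 1 - 0.401759 = 0.598241

P ≈ 0.5982 ≈ 59.82%


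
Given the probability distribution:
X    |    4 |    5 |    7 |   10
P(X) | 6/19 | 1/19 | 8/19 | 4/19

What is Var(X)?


E[X] = 125/19
E[X²] = 913/19
Var(X) = E[X²] - (E[X])² = 913/19 - 15625/361 = 1722/361

Var(X) = 1722/361 ≈ 4.7701


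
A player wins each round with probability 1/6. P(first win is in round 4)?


Geometric: P(X=4) = (1-p)^(k-1)×p = (5/6)^3×1/6 = 125/1296

P(X=4) = 125/1296 ≈ 9.65%


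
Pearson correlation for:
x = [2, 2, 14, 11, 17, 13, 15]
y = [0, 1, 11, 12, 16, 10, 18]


n=7, Σx=74, Σy=68, Σxy=960, Σx²=1008, Σy²=946
r = (7×960 - 74×68)/√((7×1008 - 74²)(7×946 - 68²))
= 1688/√(1580×1998) = 1688/√3156840 ≈ 1688/1776.7498 ≈ 0.9500

r ≈ 0.9500
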